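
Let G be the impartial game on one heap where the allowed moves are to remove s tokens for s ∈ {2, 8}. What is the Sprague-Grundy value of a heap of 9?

2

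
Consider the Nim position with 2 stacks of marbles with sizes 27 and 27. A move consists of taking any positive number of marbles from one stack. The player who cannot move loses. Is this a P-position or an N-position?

P-position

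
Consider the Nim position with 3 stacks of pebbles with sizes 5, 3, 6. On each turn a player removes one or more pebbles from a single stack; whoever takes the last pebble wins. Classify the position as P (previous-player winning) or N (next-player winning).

Compute the nim-sum pairwise:
5 XOR 3 = 6
6 XOR 6 = 0
The nim-sum is 0, so this is a P-position: the player to move is in a losing position under optimal play.

P-position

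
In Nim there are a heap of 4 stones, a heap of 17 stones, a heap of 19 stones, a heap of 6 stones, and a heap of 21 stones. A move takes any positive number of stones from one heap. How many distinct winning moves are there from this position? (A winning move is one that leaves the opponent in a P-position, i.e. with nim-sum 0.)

3

Compute the nim-sum pairwise:
4 XOR 17 = 21
21 XOR 19 = 6
6 XOR 6 = 0
0 XOR 21 = 21
The overall nim-sum is X = 21. A heap of size p has a winning move iff p XOR X < p (reduce it to p XOR X).
  4: 4 XOR 21 = 17 ≥ 4 — no move.
  17: 17 XOR 21 = 4 < 17 — winning move (to 4).
  19: 19 XOR 21 = 6 < 19 — winning move (to 6).
  6: 6 XOR 21 = 19 ≥ 6 — no move.
  21: 21 XOR 21 = 0 < 21 — winning move (to 0).
That gives 3 winning moves.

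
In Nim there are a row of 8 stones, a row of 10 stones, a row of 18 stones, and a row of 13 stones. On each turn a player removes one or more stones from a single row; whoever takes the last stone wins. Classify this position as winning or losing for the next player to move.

Winning position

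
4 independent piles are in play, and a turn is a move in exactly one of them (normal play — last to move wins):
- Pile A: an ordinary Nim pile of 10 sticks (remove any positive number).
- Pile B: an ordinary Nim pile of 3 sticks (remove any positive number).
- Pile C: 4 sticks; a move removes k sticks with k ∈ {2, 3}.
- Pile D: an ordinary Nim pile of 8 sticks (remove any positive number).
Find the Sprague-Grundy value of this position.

3

Pile A is a plain Nim pile of size 10, so its Grundy value is 10.
Pile B is a plain Nim pile of size 3, so its Grundy value is 3.
Build the Grundy sequence for pile C with g(k) = mex{g(k−s) : s ∈ {2, 3}, s ≤ k}:
g(0) = mex{} = 0
g(1) = mex{} = 0
g(2) = mex{0} = 1
g(3) = mex{0} = 1
g(4) = mex{0,1} = 2
So g(4) = 2.
Pile D is a plain Nim pile of size 8, so its Grundy value is 8.
The value of a disjunctive sum is the nim-sum of the parts.
Combined value = 10 XOR 3 XOR 2 XOR 8 = 3.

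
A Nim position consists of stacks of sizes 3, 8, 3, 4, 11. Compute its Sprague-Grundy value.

7

Write each in binary and XOR column by column:
  0011  (3)
  1000  (8)
  0011  (3)
  0100  (4)
  1011  (11)
  ----
  0111  (7)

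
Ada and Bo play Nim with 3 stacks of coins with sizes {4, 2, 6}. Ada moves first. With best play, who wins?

In binary:
  100  (4)
  010  (2)
  110  (6)
  ---
  000  (0)
The nim-sum is 0, so this is a P-position: the player to move is in a losing position under optimal play; Ada is about to move from it and so loses — Bo wins.

Bo wins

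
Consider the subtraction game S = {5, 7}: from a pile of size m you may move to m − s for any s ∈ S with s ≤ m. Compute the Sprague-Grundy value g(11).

Build the Grundy sequence with g(k) = mex{g(k−s) : s ∈ {5, 7}, s ≤ k}:
g(0) = mex{} = 0
g(1) = mex{} = 0
g(2) = mex{} = 0
g(3) = mex{} = 0
g(4) = mex{} = 0
g(5) = mex{0} = 1
g(6) = mex{0} = 1
g(7) = mex{0} = 1
g(8) = mex{0} = 1
g(9) = mex{0} = 1
g(10) = mex{0,1} = 2
g(11) = mex{0,1} = 2
So g(11) = 2.

2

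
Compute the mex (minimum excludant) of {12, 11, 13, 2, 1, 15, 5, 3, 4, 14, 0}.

The values 0, 1, 2, 3, 4, 5 are all present; 6 is the first non-negative integer missing from the set.

6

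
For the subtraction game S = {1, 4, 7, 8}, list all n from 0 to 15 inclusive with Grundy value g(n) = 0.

0, 2, 5, 11, 14

Grundy values for subtraction set {1, 4, 7, 8}:
k:     0  1  2  3  4  5  6  7  8  9 10 11 12 13 14 15
g(k):  0  1  0  1  2  0  1  2  3  2  3  0  1  3  0  1
The P-positions (g = 0) in 0..15 are 0, 2, 5, 11, 14.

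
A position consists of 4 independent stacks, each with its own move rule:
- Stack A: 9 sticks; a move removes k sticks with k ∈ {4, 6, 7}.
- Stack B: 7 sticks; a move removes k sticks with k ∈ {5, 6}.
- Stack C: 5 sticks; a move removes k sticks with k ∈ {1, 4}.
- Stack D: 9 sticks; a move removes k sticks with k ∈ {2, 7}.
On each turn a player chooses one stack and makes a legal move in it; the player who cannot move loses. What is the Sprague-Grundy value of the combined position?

Build the Grundy sequence for stack A with g(k) = mex{g(k−s) : s ∈ {4, 6, 7}, s ≤ k}:
g(0) = mex{} = 0
g(1) = mex{} = 0
g(2) = mex{} = 0
g(3) = mex{} = 0
g(4) = mex{0} = 1
g(5) = mex{0} = 1
g(6) = mex{0} = 1
g(7) = mex{0} = 1
g(8) = mex{0,1} = 2
g(9) = mex{0,1} = 2
So g(9) = 2.
For stack B, compute g(0), g(1), … with moves {5, 6}:
g(0) = mex{} = 0
g(1) = mex{} = 0
g(2) = mex{} = 0
g(3) = mex{} = 0
g(4) = mex{} = 0
g(5) = mex{0} = 1
g(6) = mex{0} = 1
g(7) = mex{0} = 1
So g(7) = 1.
Build the Grundy sequence for stack C with g(k) = mex{g(k−s) : s ∈ {1, 4}, s ≤ k}:
k:     0  1  2  3  4  5
g(k):  0  1  0  1  2  0
So g(5) = 0.
Grundy values for stack D (subtraction set {2, 7}):
k:     0  1  2  3  4  5  6  7  8  9
g(k):  0  0  1  1  0  0  1  1  2  0
So g(9) = 0.
The value of a disjunctive sum is the nim-sum of the parts.
Combined value = 2 XOR 1 XOR 0 XOR 0 = 3.

3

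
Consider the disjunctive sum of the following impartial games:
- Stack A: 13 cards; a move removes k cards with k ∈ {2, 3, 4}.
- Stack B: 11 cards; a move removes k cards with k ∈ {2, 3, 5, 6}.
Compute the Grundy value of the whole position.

1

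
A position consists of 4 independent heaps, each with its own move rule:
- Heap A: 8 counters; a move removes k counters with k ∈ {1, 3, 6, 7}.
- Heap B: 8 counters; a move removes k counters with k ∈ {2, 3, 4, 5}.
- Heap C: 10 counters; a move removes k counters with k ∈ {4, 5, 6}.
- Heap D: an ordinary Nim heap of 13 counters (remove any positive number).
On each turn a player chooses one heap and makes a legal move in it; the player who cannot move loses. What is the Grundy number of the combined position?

15

Build the Grundy sequence for heap A with g(k) = mex{g(k−s) : s ∈ {1, 3, 6, 7}, s ≤ k}:
k:     0  1  2  3  4  5  6  7  8
g(k):  0  1  0  1  0  1  2  3  2
So g(8) = 2.
Grundy values for heap B (subtraction set {2, 3, 4, 5}):
k:     0  1  2  3  4  5  6  7  8
g(k):  0  0  1  1  2  2  3  0  0
So g(8) = 0.
For heap C, compute g(0), g(1), … with moves {4, 5, 6}:
k:     0  1  2  3  4  5  6  7  8  9 10
g(k):  0  0  0  0  1  1  1  1  2  2  0
So g(10) = 0.
Heap D is a plain Nim heap of size 13, so its Grundy value is 13.
The value of a disjunctive sum is the nim-sum of the parts.
Combined value = 2 XOR 0 XOR 0 XOR 13 = 15.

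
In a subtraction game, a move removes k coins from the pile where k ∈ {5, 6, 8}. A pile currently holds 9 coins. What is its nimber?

Grundy values for subtraction set {5, 6, 8}:
g(0) = mex{} = 0
g(1) = mex{} = 0
g(2) = mex{} = 0
g(3) = mex{} = 0
g(4) = mex{} = 0
g(5) = mex{0} = 1
g(6) = mex{0} = 1
g(7) = mex{0} = 1
g(8) = mex{0} = 1
g(9) = mex{0} = 1
So g(9) = 1.

1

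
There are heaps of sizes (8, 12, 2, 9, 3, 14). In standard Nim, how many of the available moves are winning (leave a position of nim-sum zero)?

In binary:
  1000  (8)
  1100  (12)
  0010  (2)
  1001  (9)
  0011  (3)
  1110  (14)
  ----
  0010  (2)
The overall nim-sum is X = 2. A heap of size p has a winning move iff p XOR X < p (reduce it to p XOR X).
  8: 8 XOR 2 = 10 ≥ 8 — no move.
  12: 12 XOR 2 = 14 ≥ 12 — no move.
  2: 2 XOR 2 = 0 < 2 — winning move (to 0).
  9: 9 XOR 2 = 11 ≥ 9 — no move.
  3: 3 XOR 2 = 1 < 3 — winning move (to 1).
  14: 14 XOR 2 = 12 < 14 — winning move (to 12).
That gives 3 winning moves.

3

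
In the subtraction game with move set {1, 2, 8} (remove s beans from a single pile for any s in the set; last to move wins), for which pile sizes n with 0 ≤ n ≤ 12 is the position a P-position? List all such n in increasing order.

Build the Grundy sequence with g(k) = mex{g(k−s) : s ∈ {1, 2, 8}, s ≤ k}:
g(0) = mex{} = 0
g(1) = mex{0} = 1
g(2) = mex{0,1} = 2
g(3) = mex{1,2} = 0
g(4) = mex{0,2} = 1
g(5) = mex{0,1} = 2
g(6) = mex{1,2} = 0
g(7) = mex{0,2} = 1
g(8) = mex{0,1} = 2
g(9) = mex{1,2} = 0
g(10) = mex{0,2} = 1
g(11) = mex{0,1} = 2
g(12) = mex{1,2} = 0
The P-positions (g = 0) in 0..12 are 0, 3, 6, 9, 12.

0, 3, 6, 9, 12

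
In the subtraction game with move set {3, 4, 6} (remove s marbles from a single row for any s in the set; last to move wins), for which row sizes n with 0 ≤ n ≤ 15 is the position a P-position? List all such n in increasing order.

0, 1, 2, 9, 10, 11

Grundy values for subtraction set {3, 4, 6}:
k:     0  1  2  3  4  5  6  7  8  9 10 11 12 13 14 15
g(k):  0  0  0  1  1  1  2  2  2  0  0  0  1  1  1  2
The P-positions (g = 0) in 0..15 are 0, 1, 2, 9, 10, 11.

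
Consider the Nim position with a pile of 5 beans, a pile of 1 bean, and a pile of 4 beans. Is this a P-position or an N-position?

Bitwise XOR of the heap sizes:
  101  (5)
  001  (1)
  100  (4)
  ---
  000  (0)
The nim-sum is 0, so this is a P-position: the player to move is in a losing position under optimal play.

P-position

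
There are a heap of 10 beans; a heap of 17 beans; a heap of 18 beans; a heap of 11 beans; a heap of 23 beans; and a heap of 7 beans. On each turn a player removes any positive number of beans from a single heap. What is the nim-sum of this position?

Compute the nim-sum pairwise:
10 ^ 17 = 27
27 ^ 18 = 9
9 ^ 11 = 2
2 ^ 23 = 21
21 ^ 7 = 18

18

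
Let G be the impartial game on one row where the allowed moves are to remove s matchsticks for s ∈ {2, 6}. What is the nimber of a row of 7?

1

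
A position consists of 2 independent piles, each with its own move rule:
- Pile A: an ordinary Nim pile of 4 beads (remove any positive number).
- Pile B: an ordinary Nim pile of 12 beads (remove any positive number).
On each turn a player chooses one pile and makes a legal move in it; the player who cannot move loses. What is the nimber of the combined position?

Pile A is a plain Nim pile of size 4, so its Grundy value is 4.
Pile B is a plain Nim pile of size 12, so its Grundy value is 12.
By the Sprague-Grundy theorem, the Grundy value of a sum of independent games is the XOR of the component values.
Combined value = 4 XOR 12 = 8.

8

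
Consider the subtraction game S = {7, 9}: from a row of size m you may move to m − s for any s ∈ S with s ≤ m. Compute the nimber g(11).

1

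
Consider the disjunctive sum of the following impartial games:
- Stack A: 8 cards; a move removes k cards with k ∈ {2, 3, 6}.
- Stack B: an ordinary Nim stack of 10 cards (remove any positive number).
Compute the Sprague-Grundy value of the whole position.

Build the Grundy sequence for stack A with g(k) = mex{g(k−s) : s ∈ {2, 3, 6}, s ≤ k}:
g(0) = mex{} = 0
g(1) = mex{} = 0
g(2) = mex{0} = 1
g(3) = mex{0} = 1
g(4) = mex{0,1} = 2
g(5) = mex{1} = 0
g(6) = mex{0,1,2} = 3
g(7) = mex{0,2} = 1
g(8) = mex{0,1,3} = 2
So g(8) = 2.
Stack B is a plain Nim stack of size 10, so its Grundy value is 10.
By the Sprague-Grundy theorem, the Grundy value of a sum of independent games is the XOR of the component values.
Combined value = 2 XOR 10 = 8.

8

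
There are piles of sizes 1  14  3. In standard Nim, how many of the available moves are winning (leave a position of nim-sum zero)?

Compute the nim-sum pairwise:
1 XOR 14 = 15
15 XOR 3 = 12
The overall nim-sum is X = 12. A pile of size p has a winning move iff p XOR X < p (reduce it to p XOR X).
  1: 1 XOR 12 = 13 ≥ 1 — no move.
  14: 14 XOR 12 = 2 < 14 — winning move (to 2).
  3: 3 XOR 12 = 15 ≥ 3 — no move.
That gives 1 winning move.

1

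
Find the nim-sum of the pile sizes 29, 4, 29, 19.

23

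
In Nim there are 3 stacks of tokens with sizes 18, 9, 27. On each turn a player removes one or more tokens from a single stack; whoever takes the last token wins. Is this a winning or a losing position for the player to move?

Compute the nim-sum pairwise:
18 ⊕ 9 = 27
27 ⊕ 27 = 0
The nim-sum is 0, so this is a P-position: the player to move is in a losing position under optimal play.

Losing position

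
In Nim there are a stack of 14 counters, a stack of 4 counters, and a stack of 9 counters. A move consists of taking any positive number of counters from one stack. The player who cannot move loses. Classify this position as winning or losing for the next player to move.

Winning position

Compute the nim-sum pairwise:
14 XOR 4 = 10
10 XOR 9 = 3
The nim-sum is 3 ≠ 0, so this is an N-position: the player to move can win.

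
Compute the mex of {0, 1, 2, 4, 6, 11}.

3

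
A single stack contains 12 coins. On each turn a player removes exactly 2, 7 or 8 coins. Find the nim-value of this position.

1

Build the Grundy sequence with g(k) = mex{g(k−s) : s ∈ {2, 7, 8}, s ≤ k}:
k:     0  1  2  3  4  5  6  7  8  9 10 11 12
g(k):  0  0  1  1  0  0  1  1  2  2  0  3  1
So g(12) = 1.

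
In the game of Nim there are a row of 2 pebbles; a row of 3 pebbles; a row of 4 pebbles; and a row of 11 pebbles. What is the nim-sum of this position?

Nim-sum: 2 ^ 3 ^ 4 ^ 11 = 14.

14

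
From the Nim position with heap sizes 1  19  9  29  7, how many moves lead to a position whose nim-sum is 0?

Nim-sum: 1 ^ 19 ^ 9 ^ 29 ^ 7 = 1.
The overall nim-sum is X = 1. A heap of size p has a winning move iff p XOR X < p (reduce it to p XOR X).
  1: 1 XOR 1 = 0 < 1 — winning move (to 0).
  19: 19 XOR 1 = 18 < 19 — winning move (to 18).
  9: 9 XOR 1 = 8 < 9 — winning move (to 8).
  29: 29 XOR 1 = 28 < 29 — winning move (to 28).
  7: 7 XOR 1 = 6 < 7 — winning move (to 6).
That gives 5 winning moves.

5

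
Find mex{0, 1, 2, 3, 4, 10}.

5

The values 0, 1, 2, 3, 4 are all present; 5 is the first non-negative integer missing from the set.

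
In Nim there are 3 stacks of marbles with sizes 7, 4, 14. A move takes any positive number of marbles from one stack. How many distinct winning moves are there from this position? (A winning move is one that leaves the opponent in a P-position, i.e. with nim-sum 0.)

1

Nim-sum: 7 ^ 4 ^ 14 = 13.
The overall nim-sum is X = 13. A stack of size p has a winning move iff p XOR X < p (reduce it to p XOR X).
  7: 7 XOR 13 = 10 ≥ 7 — no move.
  4: 4 XOR 13 = 9 ≥ 4 — no move.
  14: 14 XOR 13 = 3 < 14 — winning move (to 3).
That gives 1 winning move.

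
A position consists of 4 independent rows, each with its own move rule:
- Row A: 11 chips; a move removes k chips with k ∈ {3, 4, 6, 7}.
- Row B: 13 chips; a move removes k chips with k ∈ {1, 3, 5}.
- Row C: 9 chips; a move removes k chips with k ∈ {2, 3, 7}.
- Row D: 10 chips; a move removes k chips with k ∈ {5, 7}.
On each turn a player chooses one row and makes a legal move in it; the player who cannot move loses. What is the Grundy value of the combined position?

For row A, compute g(0), g(1), … with moves {3, 4, 6, 7}:
g(0) = mex{} = 0
g(1) = mex{} = 0
g(2) = mex{} = 0
g(3) = mex{0} = 1
g(4) = mex{0} = 1
g(5) = mex{0} = 1
g(6) = mex{0,1} = 2
g(7) = mex{0,1} = 2
g(8) = mex{0,1} = 2
g(9) = mex{0,1,2} = 3
g(10) = mex{1,2} = 0
g(11) = mex{1,2} = 0
So g(11) = 0.
For row B, compute g(0), g(1), … with moves {1, 3, 5}:
k:     0  1  2  3  4  5  6  7  8  9 10 11 12 13
g(k):  0  1  0  1  0  1  0  1  0  1  0  1  0  1
So g(13) = 1.
Grundy values for row C (subtraction set {2, 3, 7}):
k:     0  1  2  3  4  5  6  7  8  9
g(k):  0  0  1  1  2  0  0  1  1  2
So g(9) = 2.
Grundy values for row D (subtraction set {5, 7}):
g(0) = mex{} = 0
g(1) = mex{} = 0
g(2) = mex{} = 0
g(3) = mex{} = 0
g(4) = mex{} = 0
g(5) = mex{0} = 1
g(6) = mex{0} = 1
g(7) = mex{0} = 1
g(8) = mex{0} = 1
g(9) = mex{0} = 1
g(10) = mex{0,1} = 2
So g(10) = 2.
By the Sprague-Grundy theorem, the Grundy value of a sum of independent games is the XOR of the component values.
Combined value = 0 ⊕ 1 ⊕ 2 ⊕ 2 = 1.

1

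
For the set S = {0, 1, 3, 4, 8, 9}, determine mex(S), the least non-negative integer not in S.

2

The values 0, 1 are all present; 2 is the first non-negative integer missing from the set.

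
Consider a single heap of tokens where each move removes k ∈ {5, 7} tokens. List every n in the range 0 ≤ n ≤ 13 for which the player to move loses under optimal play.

Compute g(0), g(1), … for moves {5, 7}:
g(0) = mex{} = 0
g(1) = mex{} = 0
g(2) = mex{} = 0
g(3) = mex{} = 0
g(4) = mex{} = 0
g(5) = mex{0} = 1
g(6) = mex{0} = 1
g(7) = mex{0} = 1
g(8) = mex{0} = 1
g(9) = mex{0} = 1
g(10) = mex{0,1} = 2
g(11) = mex{0,1} = 2
g(12) = mex{1} = 0
g(13) = mex{1} = 0
The P-positions (g = 0) in 0..13 are 0, 1, 2, 3, 4, 12, 13.

0, 1, 2, 3, 4, 12, 13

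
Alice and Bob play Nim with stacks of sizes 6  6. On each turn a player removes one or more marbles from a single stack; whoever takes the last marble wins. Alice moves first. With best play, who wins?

Compute the nim-sum pairwise:
6 ⊕ 6 = 0
The nim-sum is 0, so this is a P-position: the player to move is in a losing position under optimal play; Alice is about to move from it and so loses — Bob wins.

Bob wins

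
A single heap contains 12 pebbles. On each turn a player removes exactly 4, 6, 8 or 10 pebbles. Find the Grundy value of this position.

3

Compute g(0), g(1), … for moves {4, 6, 8, 10}:
k:     0  1  2  3  4  5  6  7  8  9 10 11 12
g(k):  0  0  0  0  1  1  1  1  2  2  2  2  3
So g(12) = 3.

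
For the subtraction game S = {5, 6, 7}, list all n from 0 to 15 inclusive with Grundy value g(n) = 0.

0, 1, 2, 3, 4, 12, 13, 14, 15

Compute g(0), g(1), … for moves {5, 6, 7}:
k:     0  1  2  3  4  5  6  7  8  9 10 11 12 13 14 15
g(k):  0  0  0  0  0  1  1  1  1  1  2  2  0  0  0  0
The P-positions (g = 0) in 0..15 are 0, 1, 2, 3, 4, 12, 13, 14, 15.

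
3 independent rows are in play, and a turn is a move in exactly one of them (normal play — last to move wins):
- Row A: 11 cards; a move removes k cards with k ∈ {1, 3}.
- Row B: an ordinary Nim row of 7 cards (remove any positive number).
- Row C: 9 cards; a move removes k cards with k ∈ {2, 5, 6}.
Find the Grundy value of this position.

Grundy values for row A (subtraction set {1, 3}):
k:     0  1  2  3  4  5  6  7  8  9 10 11
g(k):  0  1  0  1  0  1  0  1  0  1  0  1
So g(11) = 1.
Row B is a plain Nim row of size 7, so its Grundy value is 7.
Grundy values for row C (subtraction set {2, 5, 6}):
k:     0  1  2  3  4  5  6  7  8  9
g(k):  0  0  1  1  0  2  1  3  0  2
So g(9) = 2.
By the Sprague-Grundy theorem, the Grundy value of a sum of independent games is the XOR of the component values.
Combined value = 1 XOR 7 XOR 2 = 4.

4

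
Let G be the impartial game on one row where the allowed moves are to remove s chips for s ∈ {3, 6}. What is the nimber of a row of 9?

0

Compute g(0), g(1), … for moves {3, 6}:
g(0) = mex{} = 0
g(1) = mex{} = 0
g(2) = mex{} = 0
g(3) = mex{0} = 1
g(4) = mex{0} = 1
g(5) = mex{0} = 1
g(6) = mex{0,1} = 2
g(7) = mex{0,1} = 2
g(8) = mex{0,1} = 2
g(9) = mex{1,2} = 0
So g(9) = 0.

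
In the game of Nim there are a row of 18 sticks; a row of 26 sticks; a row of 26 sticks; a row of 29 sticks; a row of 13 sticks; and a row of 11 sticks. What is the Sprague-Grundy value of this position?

9

Nim-sum: 18 ⊕ 26 ⊕ 26 ⊕ 29 ⊕ 13 ⊕ 11 = 9.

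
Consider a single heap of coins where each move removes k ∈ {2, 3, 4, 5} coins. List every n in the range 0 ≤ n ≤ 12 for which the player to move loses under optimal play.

0, 1, 7, 8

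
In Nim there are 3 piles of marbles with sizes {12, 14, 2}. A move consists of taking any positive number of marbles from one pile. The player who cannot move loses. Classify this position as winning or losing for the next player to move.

Nim-sum: 12 ^ 14 ^ 2 = 0.
The nim-sum is 0, so this is a P-position: the player to move is in a losing position under optimal play.

Losing position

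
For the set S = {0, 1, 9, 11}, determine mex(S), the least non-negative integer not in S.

2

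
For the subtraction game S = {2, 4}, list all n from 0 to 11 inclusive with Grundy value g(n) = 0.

0, 1, 6, 7

Grundy values for subtraction set {2, 4}:
g(0) = mex{} = 0
g(1) = mex{} = 0
g(2) = mex{0} = 1
g(3) = mex{0} = 1
g(4) = mex{0,1} = 2
g(5) = mex{0,1} = 2
g(6) = mex{1,2} = 0
g(7) = mex{1,2} = 0
g(8) = mex{0,2} = 1
g(9) = mex{0,2} = 1
g(10) = mex{0,1} = 2
g(11) = mex{0,1} = 2
The P-positions (g = 0) in 0..11 are 0, 1, 6, 7.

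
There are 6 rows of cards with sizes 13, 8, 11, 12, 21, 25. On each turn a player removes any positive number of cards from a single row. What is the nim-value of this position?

14

In binary:
  01101  (13)
  01000  (8)
  01011  (11)
  01100  (12)
  10101  (21)
  11001  (25)
  -----
  01110  (14)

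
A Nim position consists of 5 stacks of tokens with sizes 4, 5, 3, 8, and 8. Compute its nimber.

2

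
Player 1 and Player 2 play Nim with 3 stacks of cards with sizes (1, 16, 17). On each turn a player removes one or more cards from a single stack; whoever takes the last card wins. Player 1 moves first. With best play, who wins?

Player 2 wins

In binary:
  00001  (1)
  10000  (16)
  10001  (17)
  -----
  00000  (0)
The nim-sum is 0, so this is a P-position: the player to move is in a losing position under optimal play; Player 1 is about to move from it and so loses — Player 2 wins.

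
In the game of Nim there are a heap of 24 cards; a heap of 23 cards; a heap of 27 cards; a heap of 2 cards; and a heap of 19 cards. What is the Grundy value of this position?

5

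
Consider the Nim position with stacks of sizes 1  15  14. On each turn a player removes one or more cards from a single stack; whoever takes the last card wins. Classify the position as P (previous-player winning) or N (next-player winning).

P-position

Write each in binary and XOR column by column:
  0001  (1)
  1111  (15)
  1110  (14)
  ----
  0000  (0)
The nim-sum is 0, so this is a P-position: the player to move is in a losing position under optimal play.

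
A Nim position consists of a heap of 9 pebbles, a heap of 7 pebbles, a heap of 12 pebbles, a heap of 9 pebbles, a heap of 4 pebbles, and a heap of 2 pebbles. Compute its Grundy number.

13

In binary:
  1001  (9)
  0111  (7)
  1100  (12)
  1001  (9)
  0100  (4)
  0010  (2)
  ----
  1101  (13)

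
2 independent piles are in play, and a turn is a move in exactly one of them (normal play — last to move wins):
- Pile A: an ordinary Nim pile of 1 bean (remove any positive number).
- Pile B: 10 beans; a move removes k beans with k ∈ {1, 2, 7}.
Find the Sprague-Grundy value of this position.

Pile A is a plain Nim pile of size 1, so its Grundy value is 1.
For pile B, compute g(0), g(1), … with moves {1, 2, 7}:
g(0) = mex{} = 0
g(1) = mex{0} = 1
g(2) = mex{0,1} = 2
g(3) = mex{1,2} = 0
g(4) = mex{0,2} = 1
g(5) = mex{0,1} = 2
g(6) = mex{1,2} = 0
g(7) = mex{0,2} = 1
g(8) = mex{0,1} = 2
g(9) = mex{1,2} = 0
g(10) = mex{0,2} = 1
So g(10) = 1.
The value of a disjunctive sum is the nim-sum of the parts.
Combined value = 1 ⊕ 1 = 0.

0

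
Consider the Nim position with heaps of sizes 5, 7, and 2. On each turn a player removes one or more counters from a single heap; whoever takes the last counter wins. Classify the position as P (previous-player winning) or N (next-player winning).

P-position

Bitwise XOR of the heap sizes:
  101  (5)
  111  (7)
  010  (2)
  ---
  000  (0)
The nim-sum is 0, so this is a P-position: the player to move is in a losing position under optimal play.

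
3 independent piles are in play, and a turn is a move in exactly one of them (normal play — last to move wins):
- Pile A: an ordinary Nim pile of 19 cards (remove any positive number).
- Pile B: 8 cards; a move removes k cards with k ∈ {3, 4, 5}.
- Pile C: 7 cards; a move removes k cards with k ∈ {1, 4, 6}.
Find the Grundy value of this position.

Pile A is a plain Nim pile of size 19, so its Grundy value is 19.
Grundy values for pile B (subtraction set {3, 4, 5}):
g(0) = mex{} = 0
g(1) = mex{} = 0
g(2) = mex{} = 0
g(3) = mex{0} = 1
g(4) = mex{0} = 1
g(5) = mex{0} = 1
g(6) = mex{0,1} = 2
g(7) = mex{0,1} = 2
g(8) = mex{1} = 0
So g(8) = 0.
Build the Grundy sequence for pile C with g(k) = mex{g(k−s) : s ∈ {1, 4, 6}, s ≤ k}:
g(0) = mex{} = 0
g(1) = mex{0} = 1
g(2) = mex{1} = 0
g(3) = mex{0} = 1
g(4) = mex{0,1} = 2
g(5) = mex{1,2} = 0
g(6) = mex{0} = 1
g(7) = mex{1} = 0
So g(7) = 0.
By the Sprague-Grundy theorem, the Grundy value of a sum of independent games is the XOR of the component values.
Combined value = 19 ⊕ 0 ⊕ 0 = 19.

19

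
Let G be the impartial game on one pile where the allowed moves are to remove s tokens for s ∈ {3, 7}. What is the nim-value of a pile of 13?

Build the Grundy sequence with g(k) = mex{g(k−s) : s ∈ {3, 7}, s ≤ k}:
g(0) = mex{} = 0
g(1) = mex{} = 0
g(2) = mex{} = 0
g(3) = mex{0} = 1
g(4) = mex{0} = 1
g(5) = mex{0} = 1
g(6) = mex{1} = 0
g(7) = mex{0,1} = 2
g(8) = mex{0,1} = 2
g(9) = mex{0} = 1
g(10) = mex{1,2} = 0
g(11) = mex{1,2} = 0
g(12) = mex{1} = 0
g(13) = mex{0} = 1
So g(13) = 1.

1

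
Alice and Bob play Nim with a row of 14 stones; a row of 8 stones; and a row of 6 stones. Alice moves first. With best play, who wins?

Bob wins

Bitwise XOR of the heap sizes:
  1110  (14)
  1000  (8)
  0110  (6)
  ----
  0000  (0)
The nim-sum is 0, so this is a P-position: the player to move is in a losing position under optimal play; Alice is about to move from it and so loses — Bob wins.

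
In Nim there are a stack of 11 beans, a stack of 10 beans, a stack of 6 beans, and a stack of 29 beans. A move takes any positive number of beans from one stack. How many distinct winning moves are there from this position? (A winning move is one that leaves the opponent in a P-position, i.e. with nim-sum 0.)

1

Bitwise XOR of the heap sizes:
  01011  (11)
  01010  (10)
  00110  (6)
  11101  (29)
  -----
  11010  (26)
The overall nim-sum is X = 26. A stack of size p has a winning move iff p XOR X < p (reduce it to p XOR X).
  11: 11 XOR 26 = 17 ≥ 11 — no move.
  10: 10 XOR 26 = 16 ≥ 10 — no move.
  6: 6 XOR 26 = 28 ≥ 6 — no move.
  29: 29 XOR 26 = 7 < 29 — winning move (to 7).
That gives 1 winning move.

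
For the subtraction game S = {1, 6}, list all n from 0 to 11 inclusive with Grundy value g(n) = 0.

0, 2, 4, 7, 9, 11

Grundy values for subtraction set {1, 6}:
g(0) = mex{} = 0
g(1) = mex{0} = 1
g(2) = mex{1} = 0
g(3) = mex{0} = 1
g(4) = mex{1} = 0
g(5) = mex{0} = 1
g(6) = mex{0,1} = 2
g(7) = mex{1,2} = 0
g(8) = mex{0} = 1
g(9) = mex{1} = 0
g(10) = mex{0} = 1
g(11) = mex{1} = 0
The P-positions (g = 0) in 0..11 are 0, 2, 4, 7, 9, 11.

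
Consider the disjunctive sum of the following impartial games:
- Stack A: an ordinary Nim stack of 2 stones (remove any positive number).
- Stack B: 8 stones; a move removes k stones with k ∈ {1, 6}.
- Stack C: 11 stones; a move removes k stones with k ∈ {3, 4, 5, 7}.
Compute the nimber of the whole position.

3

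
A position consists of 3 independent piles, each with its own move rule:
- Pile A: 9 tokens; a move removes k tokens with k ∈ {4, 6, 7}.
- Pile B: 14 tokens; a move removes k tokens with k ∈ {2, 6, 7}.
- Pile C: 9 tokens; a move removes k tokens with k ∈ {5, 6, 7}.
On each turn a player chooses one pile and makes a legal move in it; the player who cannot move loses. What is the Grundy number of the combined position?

3

Build the Grundy sequence for pile A with g(k) = mex{g(k−s) : s ∈ {4, 6, 7}, s ≤ k}:
g(0) = mex{} = 0
g(1) = mex{} = 0
g(2) = mex{} = 0
g(3) = mex{} = 0
g(4) = mex{0} = 1
g(5) = mex{0} = 1
g(6) = mex{0} = 1
g(7) = mex{0} = 1
g(8) = mex{0,1} = 2
g(9) = mex{0,1} = 2
So g(9) = 2.
Build the Grundy sequence for pile B with g(k) = mex{g(k−s) : s ∈ {2, 6, 7}, s ≤ k}:
g(0) = mex{} = 0
g(1) = mex{} = 0
g(2) = mex{0} = 1
g(3) = mex{0} = 1
g(4) = mex{1} = 0
g(5) = mex{1} = 0
g(6) = mex{0} = 1
g(7) = mex{0} = 1
g(8) = mex{0,1} = 2
g(9) = mex{1} = 0
g(10) = mex{0,1,2} = 3
g(11) = mex{0} = 1
g(12) = mex{0,1,3} = 2
g(13) = mex{1} = 0
g(14) = mex{1,2} = 0
So g(14) = 0.
Build the Grundy sequence for pile C with g(k) = mex{g(k−s) : s ∈ {5, 6, 7}, s ≤ k}:
g(0) = mex{} = 0
g(1) = mex{} = 0
g(2) = mex{} = 0
g(3) = mex{} = 0
g(4) = mex{} = 0
g(5) = mex{0} = 1
g(6) = mex{0} = 1
g(7) = mex{0} = 1
g(8) = mex{0} = 1
g(9) = mex{0} = 1
So g(9) = 1.
By the Sprague-Grundy theorem, the Grundy value of a sum of independent games is the XOR of the component values.
Combined value = 2 ⊕ 0 ⊕ 1 = 3.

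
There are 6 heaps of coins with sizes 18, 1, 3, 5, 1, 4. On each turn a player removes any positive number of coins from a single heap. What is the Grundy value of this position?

Nim-sum: 18 ^ 1 ^ 3 ^ 5 ^ 1 ^ 4 = 16.

16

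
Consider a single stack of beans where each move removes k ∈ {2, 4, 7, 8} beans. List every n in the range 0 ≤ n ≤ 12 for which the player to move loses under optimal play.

0, 1, 6, 11, 12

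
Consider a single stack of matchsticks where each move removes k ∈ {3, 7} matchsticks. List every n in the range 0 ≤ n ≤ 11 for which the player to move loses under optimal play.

Build the Grundy sequence with g(k) = mex{g(k−s) : s ∈ {3, 7}, s ≤ k}:
g(0) = mex{} = 0
g(1) = mex{} = 0
g(2) = mex{} = 0
g(3) = mex{0} = 1
g(4) = mex{0} = 1
g(5) = mex{0} = 1
g(6) = mex{1} = 0
g(7) = mex{0,1} = 2
g(8) = mex{0,1} = 2
g(9) = mex{0} = 1
g(10) = mex{1,2} = 0
g(11) = mex{1,2} = 0
The P-positions (g = 0) in 0..11 are 0, 1, 2, 6, 10, 11.

0, 1, 2, 6, 10, 11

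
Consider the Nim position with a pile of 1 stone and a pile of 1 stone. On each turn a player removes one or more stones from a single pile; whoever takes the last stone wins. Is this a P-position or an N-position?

Compute the nim-sum pairwise:
1 XOR 1 = 0
The nim-sum is 0, so this is a P-position: the player to move is in a losing position under optimal play.

P-position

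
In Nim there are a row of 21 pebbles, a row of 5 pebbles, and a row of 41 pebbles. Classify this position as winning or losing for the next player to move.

Winning position

Nim-sum: 21 ⊕ 5 ⊕ 41 = 57.
The nim-sum is 57 ≠ 0, so this is an N-position: the player to move can win.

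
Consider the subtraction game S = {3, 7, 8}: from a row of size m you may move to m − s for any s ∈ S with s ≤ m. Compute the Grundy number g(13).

Compute g(0), g(1), … for moves {3, 7, 8}:
k:     0  1  2  3  4  5  6  7  8  9 10 11 12 13
g(k):  0  0  0  1  1  1  0  2  2  1  3  0  0  2
So g(13) = 2.

2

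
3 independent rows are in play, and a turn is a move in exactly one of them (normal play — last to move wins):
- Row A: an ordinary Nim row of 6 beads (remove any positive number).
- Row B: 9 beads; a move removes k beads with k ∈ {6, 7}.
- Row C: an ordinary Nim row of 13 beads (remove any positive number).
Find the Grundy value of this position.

Row A is a plain Nim row of size 6, so its Grundy value is 6.
Build the Grundy sequence for row B with g(k) = mex{g(k−s) : s ∈ {6, 7}, s ≤ k}:
g(0) = mex{} = 0
g(1) = mex{} = 0
g(2) = mex{} = 0
g(3) = mex{} = 0
g(4) = mex{} = 0
g(5) = mex{} = 0
g(6) = mex{0} = 1
g(7) = mex{0} = 1
g(8) = mex{0} = 1
g(9) = mex{0} = 1
So g(9) = 1.
Row C is a plain Nim row of size 13, so its Grundy value is 13.
The value of a disjunctive sum is the nim-sum of the parts.
Combined value = 6 ⊕ 1 ⊕ 13 = 10.

10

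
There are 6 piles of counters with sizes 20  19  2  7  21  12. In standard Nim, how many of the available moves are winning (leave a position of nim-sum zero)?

Compute the nim-sum pairwise:
20 ⊕ 19 = 7
7 ⊕ 2 = 5
5 ⊕ 7 = 2
2 ⊕ 21 = 23
23 ⊕ 12 = 27
The overall nim-sum is X = 27. A pile of size p has a winning move iff p XOR X < p (reduce it to p XOR X).
  20: 20 XOR 27 = 15 < 20 — winning move (to 15).
  19: 19 XOR 27 = 8 < 19 — winning move (to 8).
  2: 2 XOR 27 = 25 ≥ 2 — no move.
  7: 7 XOR 27 = 28 ≥ 7 — no move.
  21: 21 XOR 27 = 14 < 21 — winning move (to 14).
  12: 12 XOR 27 = 23 ≥ 12 — no move.
That gives 3 winning moves.

3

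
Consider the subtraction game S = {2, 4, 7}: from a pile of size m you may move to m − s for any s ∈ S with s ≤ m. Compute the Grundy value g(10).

2

Grundy values for subtraction set {2, 4, 7}:
k:     0  1  2  3  4  5  6  7  8  9 10
g(k):  0  0  1  1  2  2  0  3  1  0  2
So g(10) = 2.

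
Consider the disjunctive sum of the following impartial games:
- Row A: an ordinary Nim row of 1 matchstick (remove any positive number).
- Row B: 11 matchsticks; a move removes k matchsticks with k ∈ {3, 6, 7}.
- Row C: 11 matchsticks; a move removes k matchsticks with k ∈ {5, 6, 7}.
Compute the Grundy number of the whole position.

Row A is a plain Nim row of size 1, so its Grundy value is 1.
For row B, compute g(0), g(1), … with moves {3, 6, 7}:
g(0) = mex{} = 0
g(1) = mex{} = 0
g(2) = mex{} = 0
g(3) = mex{0} = 1
g(4) = mex{0} = 1
g(5) = mex{0} = 1
g(6) = mex{0,1} = 2
g(7) = mex{0,1} = 2
g(8) = mex{0,1} = 2
g(9) = mex{0,1,2} = 3
g(10) = mex{1,2} = 0
g(11) = mex{1,2} = 0
So g(11) = 0.
Build the Grundy sequence for row C with g(k) = mex{g(k−s) : s ∈ {5, 6, 7}, s ≤ k}:
k:     0  1  2  3  4  5  6  7  8  9 10 11
g(k):  0  0  0  0  0  1  1  1  1  1  2  2
So g(11) = 2.
By the Sprague-Grundy theorem, the Grundy value of a sum of independent games is the XOR of the component values.
Combined value = 1 ⊕ 0 ⊕ 2 = 3.

3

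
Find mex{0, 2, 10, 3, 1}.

4

The values 0, 1, 2, 3 are all present; 4 is the first non-negative integer missing from the set.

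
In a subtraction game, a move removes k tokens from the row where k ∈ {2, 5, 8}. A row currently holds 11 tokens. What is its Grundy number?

Grundy values for subtraction set {2, 5, 8}:
g(0) = mex{} = 0
g(1) = mex{} = 0
g(2) = mex{0} = 1
g(3) = mex{0} = 1
g(4) = mex{1} = 0
g(5) = mex{0,1} = 2
g(6) = mex{0} = 1
g(7) = mex{1,2} = 0
g(8) = mex{0,1} = 2
g(9) = mex{0} = 1
g(10) = mex{1,2} = 0
g(11) = mex{1} = 0
So g(11) = 0.

0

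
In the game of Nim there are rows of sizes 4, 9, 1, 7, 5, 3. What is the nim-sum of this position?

Nim-sum: 4 ^ 9 ^ 1 ^ 7 ^ 5 ^ 3 = 13.

13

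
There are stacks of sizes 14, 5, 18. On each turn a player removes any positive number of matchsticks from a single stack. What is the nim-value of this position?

25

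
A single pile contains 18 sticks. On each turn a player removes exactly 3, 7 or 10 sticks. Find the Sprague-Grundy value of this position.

Compute g(0), g(1), … for moves {3, 7, 10}:
k:     0  1  2  3  4  5  6  7  8  9 10 11 12 13 14 15 16 17 18
g(k):  0  0  0  1  1  1  0  2  2  1  3  3  2  2  0  0  3  1  1
So g(18) = 1.

1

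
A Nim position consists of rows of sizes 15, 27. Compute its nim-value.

20

Nim-sum: 15 ^ 27 = 20.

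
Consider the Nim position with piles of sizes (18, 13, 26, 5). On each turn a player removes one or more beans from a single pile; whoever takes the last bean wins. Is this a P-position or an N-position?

P-position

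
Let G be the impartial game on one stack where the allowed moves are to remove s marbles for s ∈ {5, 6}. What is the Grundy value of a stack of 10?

2

Build the Grundy sequence with g(k) = mex{g(k−s) : s ∈ {5, 6}, s ≤ k}:
k:     0  1  2  3  4  5  6  7  8  9 10
g(k):  0  0  0  0  0  1  1  1  1  1  2
So g(10) = 2.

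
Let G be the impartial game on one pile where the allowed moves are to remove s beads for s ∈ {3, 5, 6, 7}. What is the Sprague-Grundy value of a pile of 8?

2

Grundy values for subtraction set {3, 5, 6, 7}:
k:     0  1  2  3  4  5  6  7  8
g(k):  0  0  0  1  1  1  2  2  2
So g(8) = 2.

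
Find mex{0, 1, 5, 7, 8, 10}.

The values 0, 1 are all present; 2 is the first non-negative integer missing from the set.

2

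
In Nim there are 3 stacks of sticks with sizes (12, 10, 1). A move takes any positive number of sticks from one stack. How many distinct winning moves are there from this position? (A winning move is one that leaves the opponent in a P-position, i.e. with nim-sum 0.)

Nim-sum: 12 ⊕ 10 ⊕ 1 = 7.
The overall nim-sum is X = 7. A stack of size p has a winning move iff p XOR X < p (reduce it to p XOR X).
  12: 12 XOR 7 = 11 < 12 — winning move (to 11).
  10: 10 XOR 7 = 13 ≥ 10 — no move.
  1: 1 XOR 7 = 6 ≥ 1 — no move.
That gives 1 winning move.

1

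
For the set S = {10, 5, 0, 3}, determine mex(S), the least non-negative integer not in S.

1

0 is in the set but 1 is not, so the mex is 1.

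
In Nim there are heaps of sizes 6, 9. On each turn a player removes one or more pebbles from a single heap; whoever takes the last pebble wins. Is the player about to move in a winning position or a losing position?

In binary:
  0110  (6)
  1001  (9)
  ----
  1111  (15)
The nim-sum is 15 ≠ 0, so this is an N-position: the player to move can win.

Winning position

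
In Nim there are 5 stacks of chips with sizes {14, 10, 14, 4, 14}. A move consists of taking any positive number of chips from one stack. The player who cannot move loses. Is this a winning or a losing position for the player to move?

Losing position

Compute the nim-sum pairwise:
14 XOR 10 = 4
4 XOR 14 = 10
10 XOR 4 = 14
14 XOR 14 = 0
The nim-sum is 0, so this is a P-position: the player to move is in a losing position under optimal play.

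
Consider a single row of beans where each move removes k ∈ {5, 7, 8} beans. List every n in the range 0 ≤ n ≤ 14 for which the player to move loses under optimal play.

0, 1, 2, 3, 4, 13, 14

Build the Grundy sequence with g(k) = mex{g(k−s) : s ∈ {5, 7, 8}, s ≤ k}:
g(0) = mex{} = 0
g(1) = mex{} = 0
g(2) = mex{} = 0
g(3) = mex{} = 0
g(4) = mex{} = 0
g(5) = mex{0} = 1
g(6) = mex{0} = 1
g(7) = mex{0} = 1
g(8) = mex{0} = 1
g(9) = mex{0} = 1
g(10) = mex{0,1} = 2
g(11) = mex{0,1} = 2
g(12) = mex{0,1} = 2
g(13) = mex{1} = 0
g(14) = mex{1} = 0
The P-positions (g = 0) in 0..14 are 0, 1, 2, 3, 4, 13, 14.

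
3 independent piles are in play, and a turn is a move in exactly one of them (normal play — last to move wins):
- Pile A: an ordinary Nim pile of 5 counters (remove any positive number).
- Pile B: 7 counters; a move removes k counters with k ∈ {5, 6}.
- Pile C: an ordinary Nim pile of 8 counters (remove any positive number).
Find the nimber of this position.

12

Pile A is a plain Nim pile of size 5, so its Grundy value is 5.
For pile B, compute g(0), g(1), … with moves {5, 6}:
k:     0  1  2  3  4  5  6  7
g(k):  0  0  0  0  0  1  1  1
So g(7) = 1.
Pile C is a plain Nim pile of size 8, so its Grundy value is 8.
By the Sprague-Grundy theorem, the Grundy value of a sum of independent games is the XOR of the component values.
Combined value = 5 XOR 1 XOR 8 = 12.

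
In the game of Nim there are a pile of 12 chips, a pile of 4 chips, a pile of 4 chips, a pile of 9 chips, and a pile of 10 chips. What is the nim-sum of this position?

15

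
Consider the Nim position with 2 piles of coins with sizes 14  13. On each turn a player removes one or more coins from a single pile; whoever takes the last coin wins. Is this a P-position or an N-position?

Write each in binary and XOR column by column:
  1110  (14)
  1101  (13)
  ----
  0011  (3)
The nim-sum is 3 ≠ 0, so this is an N-position: the player to move can win.

N-position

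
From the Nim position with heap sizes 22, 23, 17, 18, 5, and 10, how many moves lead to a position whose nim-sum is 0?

1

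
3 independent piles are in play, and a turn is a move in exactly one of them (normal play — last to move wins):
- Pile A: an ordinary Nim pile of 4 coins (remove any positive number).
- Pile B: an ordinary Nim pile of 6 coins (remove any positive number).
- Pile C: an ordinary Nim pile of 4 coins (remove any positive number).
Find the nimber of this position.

6

Pile A is a plain Nim pile of size 4, so its Grundy value is 4.
Pile B is a plain Nim pile of size 6, so its Grundy value is 6.
Pile C is a plain Nim pile of size 4, so its Grundy value is 4.
The value of a disjunctive sum is the nim-sum of the parts.
Combined value = 4 XOR 6 XOR 4 = 6.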